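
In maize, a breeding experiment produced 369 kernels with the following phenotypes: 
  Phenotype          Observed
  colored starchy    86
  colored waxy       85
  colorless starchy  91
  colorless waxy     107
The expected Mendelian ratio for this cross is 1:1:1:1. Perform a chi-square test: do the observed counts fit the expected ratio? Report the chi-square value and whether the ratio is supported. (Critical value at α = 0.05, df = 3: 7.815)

3.369; consistent

Expected counts for N = 369 under a 1:1:1:1 ratio (total parts = 4):
  colored starchy: 369 × 1/4 = 92.25
  colored waxy: 369 × 1/4 = 92.25
  colorless starchy: 369 × 1/4 = 92.25
  colorless waxy: 369 × 1/4 = 92.25
χ² = Σ (O − E)² / E
  colored starchy: (86 − 92.25)² / 92.25 = 0.4234
  colored waxy: (85 − 92.25)² / 92.25 = 0.5698
  colorless starchy: (91 − 92.25)² / 92.25 = 0.0169
  colorless waxy: (107 − 92.25)² / 92.25 = 2.3584
χ² = 0.4234 + 0.5698 + 0.0169 + 2.3584 = 3.3685 ≈ 3.369
Degrees of freedom = 4 − 1 = 3; critical value at α = 0.05 is 7.815.
Since 3.369 < 7.815, we fail to reject the null hypothesis — the data are consistent with the 1:1:1:1 ratio.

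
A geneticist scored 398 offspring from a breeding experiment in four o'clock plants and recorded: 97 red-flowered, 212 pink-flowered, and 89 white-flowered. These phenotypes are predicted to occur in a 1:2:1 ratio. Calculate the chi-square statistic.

The 1:2:1 ratio has 4 parts, so with N = 398 the expected counts are:
  red-flowered: 398 × 1/4 = 99.5
  pink-flowered: 398 × 2/4 = 199
  white-flowered: 398 × 1/4 = 99.5
χ² = Σ (O − E)² / E
  red-flowered: (97 − 99.5)² / 99.5 = 0.0628
  pink-flowered: (212 − 199)² / 199 = 0.8492
  white-flowered: (89 − 99.5)² / 99.5 = 1.1080
χ² = 0.0628 + 0.8492 + 1.1080 = 2.020

2.020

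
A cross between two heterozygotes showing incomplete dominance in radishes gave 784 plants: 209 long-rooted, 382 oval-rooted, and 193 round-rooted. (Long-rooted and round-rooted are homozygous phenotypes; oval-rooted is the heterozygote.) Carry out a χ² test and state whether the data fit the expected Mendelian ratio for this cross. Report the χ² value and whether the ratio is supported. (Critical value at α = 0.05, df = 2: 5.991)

With incomplete dominance, a heterozygote × heterozygote cross gives a 1:2:1 phenotypic ratio.
Total ratio parts = 4. Expected numbers out of 784:
  long-rooted: 784 × 1/4 = 196
  oval-rooted: 784 × 2/4 = 392
  round-rooted: 784 × 1/4 = 196
χ² = Σ (O − E)² / E
  long-rooted: (209 − 196)² / 196 = 0.8622
  oval-rooted: (382 − 392)² / 392 = 0.2551
  round-rooted: (193 − 196)² / 196 = 0.0459
χ² = 0.8622 + 0.2551 + 0.0459 = 1.1632 ≈ 1.163
Degrees of freedom = 3 − 1 = 2; critical value at α = 0.05 is 5.991.
Since 1.163 < 5.991, we fail to reject the null hypothesis — the data are consistent with the 1:2:1 ratio.

1.163; consistent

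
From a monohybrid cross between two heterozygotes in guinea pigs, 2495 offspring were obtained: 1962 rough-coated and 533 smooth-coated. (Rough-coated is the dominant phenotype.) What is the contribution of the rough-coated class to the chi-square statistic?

4.401

For a monohybrid cross between heterozygotes with complete dominance, the expected phenotypic ratio is 3:1.
The 3:1 ratio has 4 parts, so with N = 2495 the expected counts are:
  rough-coated: 2495 × 3/4 = 1871.25
  smooth-coated: 2495 × 1/4 = 623.75
Contribution of rough-coated: (1962 − 1871.25)² / 1871.25 = 4.4011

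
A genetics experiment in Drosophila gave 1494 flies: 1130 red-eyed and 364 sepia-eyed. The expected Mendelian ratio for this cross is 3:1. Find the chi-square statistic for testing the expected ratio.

Under the 3:1 hypothesis (Σ ratio = 4, N = 1494):
  red-eyed: 1494 × 3/4 = 1120.5
  sepia-eyed: 1494 × 1/4 = 373.5
χ² = Σ (O − E)² / E
  red-eyed: (1130 − 1120.5)² / 1120.5 = 0.0805
  sepia-eyed: (364 − 373.5)² / 373.5 = 0.2416
χ² = 0.0805 + 0.2416 = 0.3221 ≈ 0.322

0.322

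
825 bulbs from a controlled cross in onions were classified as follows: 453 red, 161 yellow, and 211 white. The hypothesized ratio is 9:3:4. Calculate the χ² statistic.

0.631

Under the 9:3:4 hypothesis (Σ ratio = 16, N = 825):
  red: 825 × 9/16 = 464.0625
  yellow: 825 × 3/16 = 154.6875
  white: 825 × 4/16 = 206.25
χ² = Σ (O − E)² / E
  red: (453 − 464.0625)² / 464.0625 = 0.2637
  yellow: (161 − 154.6875)² / 154.6875 = 0.2576
  white: (211 − 206.25)² / 206.25 = 0.1094
χ² = 0.2637 + 0.2576 + 0.1094 = 0.6307 ≈ 0.631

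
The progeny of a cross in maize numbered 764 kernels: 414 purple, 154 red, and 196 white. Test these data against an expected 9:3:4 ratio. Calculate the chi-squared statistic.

1.515

The 9:3:4 ratio has 16 parts, so with N = 764 the expected counts are:
  purple: 764 × 9/16 = 429.75
  red: 764 × 3/16 = 143.25
  white: 764 × 4/16 = 191
χ² = Σ (O − E)² / E
  purple: (414 − 429.75)² / 429.75 = 0.5772
  red: (154 − 143.25)² / 143.25 = 0.8067
  white: (196 − 191)² / 191 = 0.1309
χ² = 0.5772 + 0.8067 + 0.1309 = 1.5148 ≈ 1.515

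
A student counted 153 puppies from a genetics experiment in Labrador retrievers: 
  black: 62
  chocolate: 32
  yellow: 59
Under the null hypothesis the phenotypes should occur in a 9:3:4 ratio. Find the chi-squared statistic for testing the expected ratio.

18.367

Under the 9:3:4 hypothesis (Σ ratio = 16, N = 153):
  black: 153 × 9/16 = 86.0625
  chocolate: 153 × 3/16 = 28.6875
  yellow: 153 × 4/16 = 38.25
χ² = Σ (O − E)² / E
  black: (62 − 86.0625)² / 86.0625 = 6.7277
  chocolate: (32 − 28.6875)² / 28.6875 = 0.3825
  yellow: (59 − 38.25)² / 38.25 = 11.2565
χ² = 6.7277 + 0.3825 + 11.2565 = 18.3667 ≈ 18.367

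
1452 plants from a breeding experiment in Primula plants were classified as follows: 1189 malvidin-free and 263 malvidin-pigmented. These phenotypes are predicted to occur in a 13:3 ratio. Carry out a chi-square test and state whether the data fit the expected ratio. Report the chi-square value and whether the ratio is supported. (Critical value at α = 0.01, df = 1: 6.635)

The 13:3 ratio has 16 parts, so with N = 1452 the expected counts are:
  malvidin-free: 1452 × 13/16 = 1179.75
  malvidin-pigmented: 1452 × 3/16 = 272.25
χ² = Σ (O − E)² / E
  malvidin-free: (1189 − 1179.75)² / 1179.75 = 0.0725
  malvidin-pigmented: (263 − 272.25)² / 272.25 = 0.3143
χ² = 0.0725 + 0.3143 = 0.3868 ≈ 0.387
Degrees of freedom = 2 − 1 = 1; critical value at α = 0.01 is 6.635.
Since 0.387 < 6.635, we fail to reject the null hypothesis — the data are consistent with the 13:3 ratio.

0.387; consistent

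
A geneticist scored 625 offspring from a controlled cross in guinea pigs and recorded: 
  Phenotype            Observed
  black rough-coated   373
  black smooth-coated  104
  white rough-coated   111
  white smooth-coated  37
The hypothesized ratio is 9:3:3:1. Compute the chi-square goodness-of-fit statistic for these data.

Under the 9:3:3:1 hypothesis (Σ ratio = 16, N = 625):
  black rough-coated: 625 × 9/16 = 351.5625
  black smooth-coated: 625 × 3/16 = 117.1875
  white rough-coated: 625 × 3/16 = 117.1875
  white smooth-coated: 625 × 1/16 = 39.0625
χ² = Σ (O − E)² / E
  black rough-coated: (373 − 351.5625)² / 351.5625 = 1.3072
  black smooth-coated: (104 − 117.1875)² / 117.1875 = 1.4840
  white rough-coated: (111 − 117.1875)² / 117.1875 = 0.3267
  white smooth-coated: (37 − 39.0625)² / 39.0625 = 0.1089
χ² = 1.3072 + 1.4840 + 0.3267 + 0.1089 = 3.2268 ≈ 3.227

3.227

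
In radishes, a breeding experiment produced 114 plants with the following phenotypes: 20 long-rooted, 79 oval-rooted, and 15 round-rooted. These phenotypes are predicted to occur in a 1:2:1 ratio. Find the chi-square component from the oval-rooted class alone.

8.491

The 1:2:1 ratio has 4 parts, so with N = 114 the expected counts are:
  long-rooted: 114 × 1/4 = 28.5
  oval-rooted: 114 × 2/4 = 57
  round-rooted: 114 × 1/4 = 28.5
Contribution of oval-rooted: (79 − 57)² / 57 = 8.4912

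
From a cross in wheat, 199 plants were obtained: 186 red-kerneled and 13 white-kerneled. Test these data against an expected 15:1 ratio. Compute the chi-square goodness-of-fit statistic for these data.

0.027

Expected counts for N = 199 under a 15:1 ratio (total parts = 16):
  red-kerneled: 199 × 15/16 = 186.5625
  white-kerneled: 199 × 1/16 = 12.4375
χ² = Σ (O − E)² / E
  red-kerneled: (186 − 186.5625)² / 186.5625 = 0.0017
  white-kerneled: (13 − 12.4375)² / 12.4375 = 0.0254
χ² = 0.0017 + 0.0254 = 0.0271 ≈ 0.027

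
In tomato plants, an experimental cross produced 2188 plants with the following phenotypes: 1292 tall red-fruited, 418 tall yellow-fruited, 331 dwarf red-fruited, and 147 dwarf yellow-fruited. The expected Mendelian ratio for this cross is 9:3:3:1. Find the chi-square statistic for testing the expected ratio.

Under the 9:3:3:1 hypothesis (Σ ratio = 16, N = 2188):
  tall red-fruited: 2188 × 9/16 = 1230.75
  tall yellow-fruited: 2188 × 3/16 = 410.25
  dwarf red-fruited: 2188 × 3/16 = 410.25
  dwarf yellow-fruited: 2188 × 1/16 = 136.75
χ² = Σ (O − E)² / E
  tall red-fruited: (1292 − 1230.75)² / 1230.75 = 3.0482
  tall yellow-fruited: (418 − 410.25)² / 410.25 = 0.1464
  dwarf red-fruited: (331 − 410.25)² / 410.25 = 15.3091
  dwarf yellow-fruited: (147 − 136.75)² / 136.75 = 0.7683
χ² = 3.0482 + 0.1464 + 15.3091 + 0.7683 = 19.272

19.272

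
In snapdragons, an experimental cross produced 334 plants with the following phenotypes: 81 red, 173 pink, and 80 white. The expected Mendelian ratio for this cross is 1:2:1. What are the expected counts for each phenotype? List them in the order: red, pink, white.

83.5, 167, 83.5

The 1:2:1 ratio has 4 parts, so with N = 334 the expected counts are:
  red: 334 × 1/4 = 83.5
  pink: 334 × 2/4 = 167
  white: 334 × 1/4 = 83.5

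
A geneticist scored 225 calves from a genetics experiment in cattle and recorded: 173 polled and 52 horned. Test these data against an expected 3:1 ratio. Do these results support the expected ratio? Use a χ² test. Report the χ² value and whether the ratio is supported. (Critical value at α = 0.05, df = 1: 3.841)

0.428; consistent

Expected counts for N = 225 under a 3:1 ratio (total parts = 4):
  polled: 225 × 3/4 = 168.75
  horned: 225 × 1/4 = 56.25
χ² = Σ (O − E)² / E
  polled: (173 − 168.75)² / 168.75 = 0.1070
  horned: (52 − 56.25)² / 56.25 = 0.3211
χ² = 0.1070 + 0.3211 = 0.4281 ≈ 0.428
Degrees of freedom = 2 − 1 = 1; critical value at α = 0.05 is 3.841.
Since 0.428 < 3.841, we fail to reject the null hypothesis — the data are consistent with the 3:1 ratio.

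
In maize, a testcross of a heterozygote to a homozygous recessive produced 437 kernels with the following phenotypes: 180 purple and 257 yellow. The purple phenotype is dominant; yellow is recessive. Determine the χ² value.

A testcross of a heterozygote (Aa × aa) gives a 1:1 phenotypic ratio.
Under the 1:1 hypothesis (Σ ratio = 2, N = 437):
  purple: 437 × 1/2 = 218.5
  yellow: 437 × 1/2 = 218.5
χ² = Σ (O − E)² / E
  purple: (180 − 218.5)² / 218.5 = 6.7838
  yellow: (257 − 218.5)² / 218.5 = 6.7838
χ² = 6.7838 + 6.7838 = 13.5676 ≈ 13.568

13.568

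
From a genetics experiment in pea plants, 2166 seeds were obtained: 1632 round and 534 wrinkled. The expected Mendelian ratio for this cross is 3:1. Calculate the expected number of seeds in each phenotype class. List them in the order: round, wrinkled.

1624.5, 541.5

Expected counts for N = 2166 under a 3:1 ratio (total parts = 4):
  round: 2166 × 3/4 = 1624.5
  wrinkled: 2166 × 1/4 = 541.5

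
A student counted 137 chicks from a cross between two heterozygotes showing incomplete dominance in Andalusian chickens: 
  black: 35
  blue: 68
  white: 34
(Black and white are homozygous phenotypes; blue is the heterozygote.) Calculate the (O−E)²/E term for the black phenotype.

0.016

With incomplete dominance, a heterozygote × heterozygote cross gives a 1:2:1 phenotypic ratio.
Expected counts for N = 137 under a 1:2:1 ratio (total parts = 4):
  black: 137 × 1/4 = 34.25
  blue: 137 × 2/4 = 68.5
  white: 137 × 1/4 = 34.25
Contribution of black: (35 − 34.25)² / 34.25 = 0.0164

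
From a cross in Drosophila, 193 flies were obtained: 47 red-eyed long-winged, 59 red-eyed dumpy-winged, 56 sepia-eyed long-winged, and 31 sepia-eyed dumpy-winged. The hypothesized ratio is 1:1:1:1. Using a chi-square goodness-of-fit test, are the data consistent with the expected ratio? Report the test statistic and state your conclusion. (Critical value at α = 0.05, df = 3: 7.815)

9.839; not consistent

Under the 1:1:1:1 hypothesis (Σ ratio = 4, N = 193):
  red-eyed long-winged: 193 × 1/4 = 48.25
  red-eyed dumpy-winged: 193 × 1/4 = 48.25
  sepia-eyed long-winged: 193 × 1/4 = 48.25
  sepia-eyed dumpy-winged: 193 × 1/4 = 48.25
χ² = Σ (O − E)² / E
  red-eyed long-winged: (47 − 48.25)² / 48.25 = 0.0324
  red-eyed dumpy-winged: (59 − 48.25)² / 48.25 = 2.3951
  sepia-eyed long-winged: (56 − 48.25)² / 48.25 = 1.2448
  sepia-eyed dumpy-winged: (31 − 48.25)² / 48.25 = 6.1671
χ² = 0.0324 + 2.3951 + 1.2448 + 6.1671 = 9.8394 ≈ 9.839
Degrees of freedom = 4 − 1 = 3; critical value at α = 0.05 is 7.815.
Since 9.839 > 7.815, we reject the null hypothesis — the data do not fit the 1:1:1:1 ratio.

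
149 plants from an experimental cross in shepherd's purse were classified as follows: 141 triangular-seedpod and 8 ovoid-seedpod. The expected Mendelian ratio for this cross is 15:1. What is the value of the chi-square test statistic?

Expected counts for N = 149 under a 15:1 ratio (total parts = 16):
  triangular-seedpod: 149 × 15/16 = 139.6875
  ovoid-seedpod: 149 × 1/16 = 9.3125
χ² = Σ (O − E)² / E
  triangular-seedpod: (141 − 139.6875)² / 139.6875 = 0.0123
  ovoid-seedpod: (8 − 9.3125)² / 9.3125 = 0.1850
χ² = 0.0123 + 0.1850 = 0.1973 ≈ 0.197

0.197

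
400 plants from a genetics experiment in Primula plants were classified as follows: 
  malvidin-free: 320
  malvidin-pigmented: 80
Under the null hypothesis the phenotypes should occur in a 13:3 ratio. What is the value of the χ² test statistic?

Total ratio parts = 16. Expected numbers out of 400:
  malvidin-free: 400 × 13/16 = 325
  malvidin-pigmented: 400 × 3/16 = 75
χ² = Σ (O − E)² / E
  malvidin-free: (320 − 325)² / 325 = 0.0769
  malvidin-pigmented: (80 − 75)² / 75 = 0.3333
χ² = 0.0769 + 0.3333 = 0.4102 ≈ 0.410

0.410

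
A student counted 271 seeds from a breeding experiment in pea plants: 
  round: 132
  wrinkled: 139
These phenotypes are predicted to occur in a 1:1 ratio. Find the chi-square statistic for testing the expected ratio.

0.181

Total ratio parts = 2. Expected numbers out of 271:
  round: 271 × 1/2 = 135.5
  wrinkled: 271 × 1/2 = 135.5
χ² = Σ (O − E)² / E
  round: (132 − 135.5)² / 135.5 = 0.0904
  wrinkled: (139 − 135.5)² / 135.5 = 0.0904
χ² = 0.0904 + 0.0904 = 0.1808 ≈ 0.181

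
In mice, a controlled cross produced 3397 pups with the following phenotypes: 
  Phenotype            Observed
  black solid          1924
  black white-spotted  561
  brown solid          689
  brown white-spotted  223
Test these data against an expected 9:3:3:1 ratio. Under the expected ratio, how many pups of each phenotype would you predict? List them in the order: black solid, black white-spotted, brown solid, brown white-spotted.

Expected counts for N = 3397 under a 9:3:3:1 ratio (total parts = 16):
  black solid: 3397 × 9/16 = 1910.8125
  black white-spotted: 3397 × 3/16 = 636.9375
  brown solid: 3397 × 3/16 = 636.9375
  brown white-spotted: 3397 × 1/16 = 212.3125

1910.8125, 636.9375, 636.9375, 212.3125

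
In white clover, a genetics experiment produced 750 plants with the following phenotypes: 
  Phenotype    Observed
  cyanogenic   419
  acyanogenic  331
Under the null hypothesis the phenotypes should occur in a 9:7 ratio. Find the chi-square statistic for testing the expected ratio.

0.045

Under the 9:7 hypothesis (Σ ratio = 16, N = 750):
  cyanogenic: 750 × 9/16 = 421.875
  acyanogenic: 750 × 7/16 = 328.125
χ² = Σ (O − E)² / E
  cyanogenic: (419 − 421.875)² / 421.875 = 0.0196
  acyanogenic: (331 − 328.125)² / 328.125 = 0.0252
χ² = 0.0196 + 0.0252 = 0.0448 ≈ 0.045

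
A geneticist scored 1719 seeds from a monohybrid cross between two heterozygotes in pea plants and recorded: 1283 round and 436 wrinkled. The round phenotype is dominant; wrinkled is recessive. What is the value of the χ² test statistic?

For a monohybrid cross between heterozygotes with complete dominance, the expected phenotypic ratio is 3:1.
Expected counts for N = 1719 under a 3:1 ratio (total parts = 4):
  round: 1719 × 3/4 = 1289.25
  wrinkled: 1719 × 1/4 = 429.75
χ² = Σ (O − E)² / E
  round: (1283 − 1289.25)² / 1289.25 = 0.0303
  wrinkled: (436 − 429.75)² / 429.75 = 0.0909
χ² = 0.0303 + 0.0909 = 0.1212 ≈ 0.121

0.121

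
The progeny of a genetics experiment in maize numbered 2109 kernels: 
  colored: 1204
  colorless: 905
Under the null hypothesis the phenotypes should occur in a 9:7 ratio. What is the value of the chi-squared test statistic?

The 9:7 ratio has 16 parts, so with N = 2109 the expected counts are:
  colored: 2109 × 9/16 = 1186.3125
  colorless: 2109 × 7/16 = 922.6875
χ² = Σ (O − E)² / E
  colored: (1204 − 1186.3125)² / 1186.3125 = 0.2637
  colorless: (905 − 922.6875)² / 922.6875 = 0.3391
χ² = 0.2637 + 0.3391 = 0.6028 ≈ 0.603

0.603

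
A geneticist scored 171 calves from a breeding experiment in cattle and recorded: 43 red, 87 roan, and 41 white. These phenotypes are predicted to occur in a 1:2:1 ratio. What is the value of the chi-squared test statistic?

0.099

Under the 1:2:1 hypothesis (Σ ratio = 4, N = 171):
  red: 171 × 1/4 = 42.75
  roan: 171 × 2/4 = 85.5
  white: 171 × 1/4 = 42.75
χ² = Σ (O − E)² / E
  red: (43 − 42.75)² / 42.75 = 0.0015
  roan: (87 − 85.5)² / 85.5 = 0.0263
  white: (41 − 42.75)² / 42.75 = 0.0716
χ² = 0.0015 + 0.0263 + 0.0716 = 0.0994 ≈ 0.099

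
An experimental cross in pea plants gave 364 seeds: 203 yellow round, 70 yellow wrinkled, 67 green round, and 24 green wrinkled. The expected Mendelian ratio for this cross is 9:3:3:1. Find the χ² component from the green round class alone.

Expected counts for N = 364 under a 9:3:3:1 ratio (total parts = 16):
  yellow round: 364 × 9/16 = 204.75
  yellow wrinkled: 364 × 3/16 = 68.25
  green round: 364 × 3/16 = 68.25
  green wrinkled: 364 × 1/16 = 22.75
Contribution of green round: (67 − 68.25)² / 68.25 = 0.0229

0.023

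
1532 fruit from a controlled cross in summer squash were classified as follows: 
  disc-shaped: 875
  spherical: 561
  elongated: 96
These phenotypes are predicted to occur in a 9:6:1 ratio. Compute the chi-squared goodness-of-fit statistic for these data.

Under the 9:6:1 hypothesis (Σ ratio = 16, N = 1532):
  disc-shaped: 1532 × 9/16 = 861.75
  spherical: 1532 × 6/16 = 574.5
  elongated: 1532 × 1/16 = 95.75
χ² = Σ (O − E)² / E
  disc-shaped: (875 − 861.75)² / 861.75 = 0.2037
  spherical: (561 − 574.5)² / 574.5 = 0.3172
  elongated: (96 − 95.75)² / 95.75 = 0.0007
χ² = 0.2037 + 0.3172 + 0.0007 = 0.5216 ≈ 0.522

0.522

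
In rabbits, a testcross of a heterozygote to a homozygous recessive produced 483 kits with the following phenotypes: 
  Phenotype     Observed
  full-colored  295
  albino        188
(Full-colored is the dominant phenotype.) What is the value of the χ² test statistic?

A testcross of a heterozygote (Aa × aa) gives a 1:1 phenotypic ratio.
Under the 1:1 hypothesis (Σ ratio = 2, N = 483):
  full-colored: 483 × 1/2 = 241.5
  albino: 483 × 1/2 = 241.5
χ² = Σ (O − E)² / E
  full-colored: (295 − 241.5)² / 241.5 = 11.8520
  albino: (188 − 241.5)² / 241.5 = 11.8520
χ² = 11.8520 + 11.8520 = 23.704

23.704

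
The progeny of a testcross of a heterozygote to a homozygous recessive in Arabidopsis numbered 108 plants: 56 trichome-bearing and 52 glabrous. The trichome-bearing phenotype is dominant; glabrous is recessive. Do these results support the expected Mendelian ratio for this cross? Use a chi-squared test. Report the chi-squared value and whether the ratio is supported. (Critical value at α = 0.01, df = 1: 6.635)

A testcross of a heterozygote (Aa × aa) gives a 1:1 phenotypic ratio.
Total ratio parts = 2. Expected numbers out of 108:
  trichome-bearing: 108 × 1/2 = 54
  glabrous: 108 × 1/2 = 54
χ² = Σ (O − E)² / E
  trichome-bearing: (56 − 54)² / 54 = 0.0741
  glabrous: (52 − 54)² / 54 = 0.0741
χ² = 0.0741 + 0.0741 = 0.1482 ≈ 0.148
Degrees of freedom = 2 − 1 = 1; critical value at α = 0.01 is 6.635.
Since 0.148 < 6.635, we fail to reject the null hypothesis — the data are consistent with the 1:1 ratio.

0.148; consistent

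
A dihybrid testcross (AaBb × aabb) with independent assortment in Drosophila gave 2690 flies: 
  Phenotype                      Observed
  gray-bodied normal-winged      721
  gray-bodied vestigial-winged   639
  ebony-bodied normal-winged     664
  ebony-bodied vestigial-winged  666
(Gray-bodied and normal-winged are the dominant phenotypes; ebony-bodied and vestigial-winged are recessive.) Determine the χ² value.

5.337

A dihybrid testcross with independent assortment gives a 1:1:1:1 ratio.
Expected counts for N = 2690 under a 1:1:1:1 ratio (total parts = 4):
  gray-bodied normal-winged: 2690 × 1/4 = 672.5
  gray-bodied vestigial-winged: 2690 × 1/4 = 672.5
  ebony-bodied normal-winged: 2690 × 1/4 = 672.5
  ebony-bodied vestigial-winged: 2690 × 1/4 = 672.5
χ² = Σ (O − E)² / E
  gray-bodied normal-winged: (721 − 672.5)² / 672.5 = 3.4978
  gray-bodied vestigial-winged: (639 − 672.5)² / 672.5 = 1.6688
  ebony-bodied normal-winged: (664 − 672.5)² / 672.5 = 0.1074
  ebony-bodied vestigial-winged: (666 − 672.5)² / 672.5 = 0.0628
χ² = 3.4978 + 1.6688 + 0.1074 + 0.0628 = 5.3368 ≈ 5.337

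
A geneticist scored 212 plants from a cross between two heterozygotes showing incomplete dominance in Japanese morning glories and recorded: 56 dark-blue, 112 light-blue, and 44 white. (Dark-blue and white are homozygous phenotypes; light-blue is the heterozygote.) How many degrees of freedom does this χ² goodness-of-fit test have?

With incomplete dominance, a heterozygote × heterozygote cross gives a 1:2:1 phenotypic ratio.
A goodness-of-fit test with 3 phenotype classes has df = 3 − 1 = 2.

2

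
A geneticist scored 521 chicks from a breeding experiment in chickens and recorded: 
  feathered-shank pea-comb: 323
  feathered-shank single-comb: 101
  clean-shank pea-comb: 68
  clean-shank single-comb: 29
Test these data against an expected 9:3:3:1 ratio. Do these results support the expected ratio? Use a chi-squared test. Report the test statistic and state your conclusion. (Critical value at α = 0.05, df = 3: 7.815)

12.582; not consistent

Total ratio parts = 16. Expected numbers out of 521:
  feathered-shank pea-comb: 521 × 9/16 = 293.0625
  feathered-shank single-comb: 521 × 3/16 = 97.6875
  clean-shank pea-comb: 521 × 3/16 = 97.6875
  clean-shank single-comb: 521 × 1/16 = 32.5625
χ² = Σ (O − E)² / E
  feathered-shank pea-comb: (323 − 293.0625)² / 293.0625 = 3.0582
  feathered-shank single-comb: (101 − 97.6875)² / 97.6875 = 0.1123
  clean-shank pea-comb: (68 − 97.6875)² / 97.6875 = 9.0221
  clean-shank single-comb: (29 − 32.5625)² / 32.5625 = 0.3898
χ² = 3.0582 + 0.1123 + 9.0221 + 0.3898 = 12.5824 ≈ 12.582
Degrees of freedom = 4 − 1 = 3; critical value at α = 0.05 is 7.815.
Since 12.582 > 7.815, we reject the null hypothesis — the data do not fit the 9:3:3:1 ratio.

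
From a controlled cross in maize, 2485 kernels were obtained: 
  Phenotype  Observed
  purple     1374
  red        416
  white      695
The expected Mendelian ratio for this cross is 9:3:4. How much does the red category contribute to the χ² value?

Total ratio parts = 16. Expected numbers out of 2485:
  purple: 2485 × 9/16 = 1397.8125
  red: 2485 × 3/16 = 465.9375
  white: 2485 × 4/16 = 621.25
Contribution of red: (416 − 465.9375)² / 465.9375 = 5.3521

5.352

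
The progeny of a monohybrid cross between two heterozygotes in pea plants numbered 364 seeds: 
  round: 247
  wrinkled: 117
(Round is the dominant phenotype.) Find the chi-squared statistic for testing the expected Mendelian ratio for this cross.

For a monohybrid cross between heterozygotes with complete dominance, the expected phenotypic ratio is 3:1.
Under the 3:1 hypothesis (Σ ratio = 4, N = 364):
  round: 364 × 3/4 = 273
  wrinkled: 364 × 1/4 = 91
χ² = Σ (O − E)² / E
  round: (247 − 273)² / 273 = 2.4762
  wrinkled: (117 − 91)² / 91 = 7.4286
χ² = 2.4762 + 7.4286 = 9.9048 ≈ 9.905

9.905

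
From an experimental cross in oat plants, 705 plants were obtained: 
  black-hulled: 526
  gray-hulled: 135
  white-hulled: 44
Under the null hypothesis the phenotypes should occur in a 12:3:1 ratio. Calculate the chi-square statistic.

The 12:3:1 ratio has 16 parts, so with N = 705 the expected counts are:
  black-hulled: 705 × 12/16 = 528.75
  gray-hulled: 705 × 3/16 = 132.1875
  white-hulled: 705 × 1/16 = 44.0625
χ² = Σ (O − E)² / E
  black-hulled: (526 − 528.75)² / 528.75 = 0.0143
  gray-hulled: (135 − 132.1875)² / 132.1875 = 0.0598
  white-hulled: (44 − 44.0625)² / 44.0625 = 0.0001
χ² = 0.0143 + 0.0598 + 0.0001 = 0.0742 ≈ 0.074

0.074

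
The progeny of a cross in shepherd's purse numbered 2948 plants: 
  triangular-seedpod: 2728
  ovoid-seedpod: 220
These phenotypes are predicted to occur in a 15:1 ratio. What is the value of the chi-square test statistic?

Total ratio parts = 16. Expected numbers out of 2948:
  triangular-seedpod: 2948 × 15/16 = 2763.75
  ovoid-seedpod: 2948 × 1/16 = 184.25
χ² = Σ (O − E)² / E
  triangular-seedpod: (2728 − 2763.75)² / 2763.75 = 0.4624
  ovoid-seedpod: (220 − 184.25)² / 184.25 = 6.9366
χ² = 0.4624 + 6.9366 = 7.399

7.399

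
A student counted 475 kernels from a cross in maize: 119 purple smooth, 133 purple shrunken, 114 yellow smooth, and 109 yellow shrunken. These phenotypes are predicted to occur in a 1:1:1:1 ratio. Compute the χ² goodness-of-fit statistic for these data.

2.701

The 1:1:1:1 ratio has 4 parts, so with N = 475 the expected counts are:
  purple smooth: 475 × 1/4 = 118.75
  purple shrunken: 475 × 1/4 = 118.75
  yellow smooth: 475 × 1/4 = 118.75
  yellow shrunken: 475 × 1/4 = 118.75
χ² = Σ (O − E)² / E
  purple smooth: (119 − 118.75)² / 118.75 = 0.0005
  purple shrunken: (133 − 118.75)² / 118.75 = 1.7100
  yellow smooth: (114 − 118.75)² / 118.75 = 0.1900
  yellow shrunken: (109 − 118.75)² / 118.75 = 0.8005
χ² = 0.0005 + 1.7100 + 0.1900 + 0.8005 = 2.701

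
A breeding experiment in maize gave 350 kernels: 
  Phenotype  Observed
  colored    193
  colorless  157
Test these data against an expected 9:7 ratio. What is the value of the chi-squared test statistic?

Expected counts for N = 350 under a 9:7 ratio (total parts = 16):
  colored: 350 × 9/16 = 196.875
  colorless: 350 × 7/16 = 153.125
χ² = Σ (O − E)² / E
  colored: (193 − 196.875)² / 196.875 = 0.0763
  colorless: (157 − 153.125)² / 153.125 = 0.0981
χ² = 0.0763 + 0.0981 = 0.1744 ≈ 0.174

0.174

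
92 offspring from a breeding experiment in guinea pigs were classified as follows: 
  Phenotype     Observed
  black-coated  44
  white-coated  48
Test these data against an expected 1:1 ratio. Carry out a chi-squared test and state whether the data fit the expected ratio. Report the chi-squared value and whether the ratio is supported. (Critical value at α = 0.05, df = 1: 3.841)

Under the 1:1 hypothesis (Σ ratio = 2, N = 92):
  black-coated: 92 × 1/2 = 46
  white-coated: 92 × 1/2 = 46
χ² = Σ (O − E)² / E
  black-coated: (44 − 46)² / 46 = 0.0870
  white-coated: (48 − 46)² / 46 = 0.0870
χ² = 0.0870 + 0.0870 = 0.174
Degrees of freedom = 2 − 1 = 1; critical value at α = 0.05 is 3.841.
Since 0.174 < 3.841, we fail to reject the null hypothesis — the data are consistent with the 1:1 ratio.

0.174; consistent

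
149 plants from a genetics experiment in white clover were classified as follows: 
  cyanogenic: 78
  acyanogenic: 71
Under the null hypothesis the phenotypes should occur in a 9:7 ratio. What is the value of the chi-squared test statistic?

Expected counts for N = 149 under a 9:7 ratio (total parts = 16):
  cyanogenic: 149 × 9/16 = 83.8125
  acyanogenic: 149 × 7/16 = 65.1875
χ² = Σ (O − E)² / E
  cyanogenic: (78 − 83.8125)² / 83.8125 = 0.4031
  acyanogenic: (71 − 65.1875)² / 65.1875 = 0.5183
χ² = 0.4031 + 0.5183 = 0.9214 ≈ 0.921

0.921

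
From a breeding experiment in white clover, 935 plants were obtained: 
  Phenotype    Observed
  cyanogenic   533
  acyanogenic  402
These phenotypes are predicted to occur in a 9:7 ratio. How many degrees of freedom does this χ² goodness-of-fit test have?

1

A goodness-of-fit test with 2 phenotype classes has df = 2 − 1 = 1.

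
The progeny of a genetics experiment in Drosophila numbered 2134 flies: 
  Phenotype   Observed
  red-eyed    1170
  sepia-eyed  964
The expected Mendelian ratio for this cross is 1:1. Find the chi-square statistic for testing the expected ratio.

Total ratio parts = 2. Expected numbers out of 2134:
  red-eyed: 2134 × 1/2 = 1067
  sepia-eyed: 2134 × 1/2 = 1067
χ² = Σ (O − E)² / E
  red-eyed: (1170 − 1067)² / 1067 = 9.9428
  sepia-eyed: (964 − 1067)² / 1067 = 9.9428
χ² = 9.9428 + 9.9428 = 19.8856 ≈ 19.886

19.886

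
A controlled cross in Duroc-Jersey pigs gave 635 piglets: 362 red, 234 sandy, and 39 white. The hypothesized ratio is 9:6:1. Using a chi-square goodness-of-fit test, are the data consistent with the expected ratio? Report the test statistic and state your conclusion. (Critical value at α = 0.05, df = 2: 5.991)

0.148; consistent

Under the 9:6:1 hypothesis (Σ ratio = 16, N = 635):
  red: 635 × 9/16 = 357.1875
  sandy: 635 × 6/16 = 238.125
  white: 635 × 1/16 = 39.6875
χ² = Σ (O − E)² / E
  red: (362 − 357.1875)² / 357.1875 = 0.0648
  sandy: (234 − 238.125)² / 238.125 = 0.0715
  white: (39 − 39.6875)² / 39.6875 = 0.0119
χ² = 0.0648 + 0.0715 + 0.0119 = 0.1482 ≈ 0.148
Degrees of freedom = 3 − 1 = 2; critical value at α = 0.05 is 5.991.
Since 0.148 < 5.991, we fail to reject the null hypothesis — the data are consistent with the 9:6:1 ratio.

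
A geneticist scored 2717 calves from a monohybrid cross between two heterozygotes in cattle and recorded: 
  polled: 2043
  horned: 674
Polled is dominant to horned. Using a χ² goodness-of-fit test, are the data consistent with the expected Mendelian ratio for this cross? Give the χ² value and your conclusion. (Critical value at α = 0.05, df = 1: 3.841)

For a monohybrid cross between heterozygotes with complete dominance, the expected phenotypic ratio is 3:1.
The 3:1 ratio has 4 parts, so with N = 2717 the expected counts are:
  polled: 2717 × 3/4 = 2037.75
  horned: 2717 × 1/4 = 679.25
χ² = Σ (O − E)² / E
  polled: (2043 − 2037.75)² / 2037.75 = 0.0135
  horned: (674 − 679.25)² / 679.25 = 0.0406
χ² = 0.0135 + 0.0406 = 0.0541 ≈ 0.054
Degrees of freedom = 2 − 1 = 1; critical value at α = 0.05 is 3.841.
Since 0.054 < 3.841, we fail to reject the null hypothesis — the data are consistent with the 3:1 ratio.

0.054; consistent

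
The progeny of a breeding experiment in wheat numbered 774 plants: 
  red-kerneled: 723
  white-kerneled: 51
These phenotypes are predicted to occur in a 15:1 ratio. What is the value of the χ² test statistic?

Expected counts for N = 774 under a 15:1 ratio (total parts = 16):
  red-kerneled: 774 × 15/16 = 725.625
  white-kerneled: 774 × 1/16 = 48.375
χ² = Σ (O − E)² / E
  red-kerneled: (723 − 725.625)² / 725.625 = 0.0095
  white-kerneled: (51 − 48.375)² / 48.375 = 0.1424
χ² = 0.0095 + 0.1424 = 0.1519 ≈ 0.152

0.152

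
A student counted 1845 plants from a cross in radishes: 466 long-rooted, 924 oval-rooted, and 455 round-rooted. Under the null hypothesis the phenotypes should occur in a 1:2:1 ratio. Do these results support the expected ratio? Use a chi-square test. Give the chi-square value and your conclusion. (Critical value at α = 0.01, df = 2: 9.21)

0.136; consistent

Under the 1:2:1 hypothesis (Σ ratio = 4, N = 1845):
  long-rooted: 1845 × 1/4 = 461.25
  oval-rooted: 1845 × 2/4 = 922.5
  round-rooted: 1845 × 1/4 = 461.25
χ² = Σ (O − E)² / E
  long-rooted: (466 − 461.25)² / 461.25 = 0.0489
  oval-rooted: (924 − 922.5)² / 922.5 = 0.0024
  round-rooted: (455 − 461.25)² / 461.25 = 0.0847
χ² = 0.0489 + 0.0024 + 0.0847 = 0.136
Degrees of freedom = 3 − 1 = 2; critical value at α = 0.01 is 9.21.
Since 0.136 < 9.21, we fail to reject the null hypothesis — the data are consistent with the 1:2:1 ratio.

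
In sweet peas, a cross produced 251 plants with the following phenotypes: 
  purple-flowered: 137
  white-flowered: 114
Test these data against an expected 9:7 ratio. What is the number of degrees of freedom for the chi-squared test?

1

A goodness-of-fit test with 2 phenotype classes has df = 2 − 1 = 1.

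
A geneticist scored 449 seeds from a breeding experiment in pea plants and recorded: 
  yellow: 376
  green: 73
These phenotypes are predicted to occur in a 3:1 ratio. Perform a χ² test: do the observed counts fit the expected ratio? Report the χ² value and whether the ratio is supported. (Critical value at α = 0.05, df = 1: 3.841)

Expected counts for N = 449 under a 3:1 ratio (total parts = 4):
  yellow: 449 × 3/4 = 336.75
  green: 449 × 1/4 = 112.25
χ² = Σ (O − E)² / E
  yellow: (376 − 336.75)² / 336.75 = 4.5748
  green: (73 − 112.25)² / 112.25 = 13.7244
χ² = 4.5748 + 13.7244 = 18.2992 ≈ 18.299
Degrees of freedom = 2 − 1 = 1; critical value at α = 0.05 is 3.841.
Since 18.299 > 3.841, we reject the null hypothesis — the data do not fit the 3:1 ratio.

18.299; not consistent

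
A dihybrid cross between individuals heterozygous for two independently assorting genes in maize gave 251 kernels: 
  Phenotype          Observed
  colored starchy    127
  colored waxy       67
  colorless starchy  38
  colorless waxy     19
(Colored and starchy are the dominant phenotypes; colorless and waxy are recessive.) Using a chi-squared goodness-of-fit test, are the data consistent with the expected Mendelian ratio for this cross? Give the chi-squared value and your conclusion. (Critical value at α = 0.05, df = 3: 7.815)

A dihybrid F₂ with independent assortment and complete dominance at both loci gives a 9:3:3:1 phenotypic ratio.
Total ratio parts = 16. Expected numbers out of 251:
  colored starchy: 251 × 9/16 = 141.1875
  colored waxy: 251 × 3/16 = 47.0625
  colorless starchy: 251 × 3/16 = 47.0625
  colorless waxy: 251 × 1/16 = 15.6875
χ² = Σ (O − E)² / E
  colored starchy: (127 − 141.1875)² / 141.1875 = 1.4257
  colored waxy: (67 − 47.0625)² / 47.0625 = 8.4463
  colorless starchy: (38 − 47.0625)² / 47.0625 = 1.7451
  colorless waxy: (19 − 15.6875)² / 15.6875 = 0.6995
χ² = 1.4257 + 8.4463 + 1.7451 + 0.6995 = 12.3166 ≈ 12.317
Degrees of freedom = 4 − 1 = 3; critical value at α = 0.05 is 7.815.
Since 12.317 > 7.815, we reject the null hypothesis — the data do not fit the 9:3:3:1 ratio.

12.317; not consistent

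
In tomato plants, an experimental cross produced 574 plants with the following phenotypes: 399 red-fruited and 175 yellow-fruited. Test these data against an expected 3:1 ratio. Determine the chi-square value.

9.220

Total ratio parts = 4. Expected numbers out of 574:
  red-fruited: 574 × 3/4 = 430.5
  yellow-fruited: 574 × 1/4 = 143.5
χ² = Σ (O − E)² / E
  red-fruited: (399 − 430.5)² / 430.5 = 2.3049
  yellow-fruited: (175 − 143.5)² / 143.5 = 6.9146
χ² = 2.3049 + 6.9146 = 9.2195 ≈ 9.220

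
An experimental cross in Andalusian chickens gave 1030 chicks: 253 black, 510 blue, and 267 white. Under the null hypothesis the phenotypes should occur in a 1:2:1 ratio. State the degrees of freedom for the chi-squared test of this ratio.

A goodness-of-fit test with 3 phenotype classes has df = 3 − 1 = 2.

2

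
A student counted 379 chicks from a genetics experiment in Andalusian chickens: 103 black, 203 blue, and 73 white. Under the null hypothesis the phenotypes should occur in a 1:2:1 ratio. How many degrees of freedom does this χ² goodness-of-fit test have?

2

A goodness-of-fit test with 3 phenotype classes has df = 3 − 1 = 2.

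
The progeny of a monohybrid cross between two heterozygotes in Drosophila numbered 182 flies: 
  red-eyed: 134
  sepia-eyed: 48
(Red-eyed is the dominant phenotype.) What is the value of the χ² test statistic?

0.183

For a monohybrid cross between heterozygotes with complete dominance, the expected phenotypic ratio is 3:1.
Under the 3:1 hypothesis (Σ ratio = 4, N = 182):
  red-eyed: 182 × 3/4 = 136.5
  sepia-eyed: 182 × 1/4 = 45.5
χ² = Σ (O − E)² / E
  red-eyed: (134 − 136.5)² / 136.5 = 0.0458
  sepia-eyed: (48 − 45.5)² / 45.5 = 0.1374
χ² = 0.0458 + 0.1374 = 0.1832 ≈ 0.183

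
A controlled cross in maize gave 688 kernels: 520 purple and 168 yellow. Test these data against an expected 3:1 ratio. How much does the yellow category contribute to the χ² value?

0.093

Under the 3:1 hypothesis (Σ ratio = 4, N = 688):
  purple: 688 × 3/4 = 516
  yellow: 688 × 1/4 = 172
Contribution of yellow: (168 − 172)² / 172 = 0.0930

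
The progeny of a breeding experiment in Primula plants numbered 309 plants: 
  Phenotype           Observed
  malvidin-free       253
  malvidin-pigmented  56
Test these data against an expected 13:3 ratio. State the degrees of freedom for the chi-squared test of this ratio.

A goodness-of-fit test with 2 phenotype classes has df = 2 − 1 = 1.

1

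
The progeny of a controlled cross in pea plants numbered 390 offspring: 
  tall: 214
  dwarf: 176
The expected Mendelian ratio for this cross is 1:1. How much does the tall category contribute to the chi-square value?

Under the 1:1 hypothesis (Σ ratio = 2, N = 390):
  tall: 390 × 1/2 = 195
  dwarf: 390 × 1/2 = 195
Contribution of tall: (214 − 195)² / 195 = 1.8513

1.851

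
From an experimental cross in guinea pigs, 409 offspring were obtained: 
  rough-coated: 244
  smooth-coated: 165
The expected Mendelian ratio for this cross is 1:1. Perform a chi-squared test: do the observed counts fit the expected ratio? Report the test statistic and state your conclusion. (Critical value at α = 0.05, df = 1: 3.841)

Total ratio parts = 2. Expected numbers out of 409:
  rough-coated: 409 × 1/2 = 204.5
  smooth-coated: 409 × 1/2 = 204.5
χ² = Σ (O − E)² / E
  rough-coated: (244 − 204.5)² / 204.5 = 7.6296
  smooth-coated: (165 − 204.5)² / 204.5 = 7.6296
χ² = 7.6296 + 7.6296 = 15.2592 ≈ 15.259
Degrees of freedom = 2 − 1 = 1; critical value at α = 0.05 is 3.841.
Since 15.259 > 3.841, we reject the null hypothesis — the data do not fit the 1:1 ratio.

15.259; not consistent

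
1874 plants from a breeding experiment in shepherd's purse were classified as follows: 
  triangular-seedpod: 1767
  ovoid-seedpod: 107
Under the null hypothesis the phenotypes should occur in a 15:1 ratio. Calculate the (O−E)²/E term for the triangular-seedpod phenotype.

0.058

Total ratio parts = 16. Expected numbers out of 1874:
  triangular-seedpod: 1874 × 15/16 = 1756.875
  ovoid-seedpod: 1874 × 1/16 = 117.125
Contribution of triangular-seedpod: (1767 − 1756.875)² / 1756.875 = 0.0584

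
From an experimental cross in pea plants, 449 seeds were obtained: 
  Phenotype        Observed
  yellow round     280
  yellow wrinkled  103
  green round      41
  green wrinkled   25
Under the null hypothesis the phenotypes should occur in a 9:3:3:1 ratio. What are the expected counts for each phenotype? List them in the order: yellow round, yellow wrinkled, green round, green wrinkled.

Total ratio parts = 16. Expected numbers out of 449:
  yellow round: 449 × 9/16 = 252.5625
  yellow wrinkled: 449 × 3/16 = 84.1875
  green round: 449 × 3/16 = 84.1875
  green wrinkled: 449 × 1/16 = 28.0625

252.5625, 84.1875, 84.1875, 28.0625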